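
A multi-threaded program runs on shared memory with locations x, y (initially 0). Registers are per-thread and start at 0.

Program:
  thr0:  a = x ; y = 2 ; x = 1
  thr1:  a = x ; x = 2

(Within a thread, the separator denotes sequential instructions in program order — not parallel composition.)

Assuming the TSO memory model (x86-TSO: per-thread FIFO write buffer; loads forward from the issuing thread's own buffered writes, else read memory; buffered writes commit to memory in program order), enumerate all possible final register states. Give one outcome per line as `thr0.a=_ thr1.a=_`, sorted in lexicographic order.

outcome vector order: (thr0.a,thr1.a)
|TSO outcomes| = 3

thr0.a=0 thr1.a=0
thr0.a=0 thr1.a=1
thr0.a=2 thr1.a=0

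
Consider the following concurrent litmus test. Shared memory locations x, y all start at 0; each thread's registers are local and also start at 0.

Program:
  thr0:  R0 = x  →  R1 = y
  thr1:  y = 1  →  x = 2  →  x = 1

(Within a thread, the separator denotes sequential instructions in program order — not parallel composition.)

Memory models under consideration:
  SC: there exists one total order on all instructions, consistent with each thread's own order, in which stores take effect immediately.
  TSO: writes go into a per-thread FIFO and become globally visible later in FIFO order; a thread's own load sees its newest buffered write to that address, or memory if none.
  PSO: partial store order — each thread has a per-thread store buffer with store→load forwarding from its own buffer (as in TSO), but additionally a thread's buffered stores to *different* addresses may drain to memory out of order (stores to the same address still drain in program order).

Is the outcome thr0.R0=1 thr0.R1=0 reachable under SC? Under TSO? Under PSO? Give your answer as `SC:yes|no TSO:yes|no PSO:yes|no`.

SC:no TSO:no PSO:yes

outcome vector order: (thr0.R0,thr0.R1)
[SC] allowed = {(0,0), (0,1), (1,1), (2,1)}
[TSO] allowed = {(0,0), (0,1), (1,1), (2,1)}
[PSO] allowed = {(0,0), (0,1), (1,0), (1,1), (2,0), (2,1)}
target (1,0) ∈ {PSO}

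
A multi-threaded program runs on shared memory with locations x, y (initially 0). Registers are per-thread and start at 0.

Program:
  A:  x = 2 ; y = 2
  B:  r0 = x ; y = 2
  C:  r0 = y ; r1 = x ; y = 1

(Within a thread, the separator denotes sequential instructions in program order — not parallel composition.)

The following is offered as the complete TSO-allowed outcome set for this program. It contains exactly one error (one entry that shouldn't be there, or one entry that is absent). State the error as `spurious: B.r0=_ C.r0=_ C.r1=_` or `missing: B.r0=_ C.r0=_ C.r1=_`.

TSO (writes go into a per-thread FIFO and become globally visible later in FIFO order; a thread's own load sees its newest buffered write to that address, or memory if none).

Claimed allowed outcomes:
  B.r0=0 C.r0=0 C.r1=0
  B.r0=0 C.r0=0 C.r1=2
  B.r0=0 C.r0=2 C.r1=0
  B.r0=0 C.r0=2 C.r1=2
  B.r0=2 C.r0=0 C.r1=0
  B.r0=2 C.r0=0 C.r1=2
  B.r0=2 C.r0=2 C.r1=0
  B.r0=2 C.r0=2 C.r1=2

outcome vector order: (B.r0,C.r0,C.r1)
[TSO] allowed = {<0 0 0>, <0 0 2>, <0 2 0>, <0 2 2>, <2 0 0>, <2 0 2>, <2 2 2>}
claimed∖TSO = {<2 2 0>}

spurious: B.r0=2 C.r0=2 C.r1=0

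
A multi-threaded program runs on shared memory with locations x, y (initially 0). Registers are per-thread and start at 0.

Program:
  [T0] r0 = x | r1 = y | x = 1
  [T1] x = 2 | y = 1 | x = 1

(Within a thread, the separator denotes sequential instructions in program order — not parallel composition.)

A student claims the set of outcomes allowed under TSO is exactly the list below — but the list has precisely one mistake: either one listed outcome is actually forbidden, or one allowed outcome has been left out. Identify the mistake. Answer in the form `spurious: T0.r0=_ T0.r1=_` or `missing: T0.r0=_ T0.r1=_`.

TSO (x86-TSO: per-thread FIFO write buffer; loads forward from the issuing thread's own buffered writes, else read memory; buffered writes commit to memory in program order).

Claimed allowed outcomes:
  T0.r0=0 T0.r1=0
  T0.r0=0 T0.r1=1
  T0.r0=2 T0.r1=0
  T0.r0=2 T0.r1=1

outcome vector order: (T0.r0,T0.r1)
TSO: 5 outcomes — {00, 01, 11, 20, 21}
TSO∖claimed = {11}

missing: T0.r0=1 T0.r1=1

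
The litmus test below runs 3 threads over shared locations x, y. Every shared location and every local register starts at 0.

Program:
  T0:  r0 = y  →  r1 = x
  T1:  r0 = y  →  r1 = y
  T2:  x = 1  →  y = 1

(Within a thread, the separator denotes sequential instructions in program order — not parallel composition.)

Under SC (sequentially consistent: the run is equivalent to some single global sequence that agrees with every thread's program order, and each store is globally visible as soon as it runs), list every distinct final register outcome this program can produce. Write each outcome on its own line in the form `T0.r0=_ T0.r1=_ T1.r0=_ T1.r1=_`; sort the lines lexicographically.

outcome vector order: (T0.r0,T0.r1,T1.r0,T1.r1)
|SC outcomes| = 9

T0.r0=0 T0.r1=0 T1.r0=0 T1.r1=0
T0.r0=0 T0.r1=0 T1.r0=0 T1.r1=1
T0.r0=0 T0.r1=0 T1.r0=1 T1.r1=1
T0.r0=0 T0.r1=1 T1.r0=0 T1.r1=0
T0.r0=0 T0.r1=1 T1.r0=0 T1.r1=1
T0.r0=0 T0.r1=1 T1.r0=1 T1.r1=1
T0.r0=1 T0.r1=1 T1.r0=0 T1.r1=0
T0.r0=1 T0.r1=1 T1.r0=0 T1.r1=1
T0.r0=1 T0.r1=1 T1.r0=1 T1.r1=1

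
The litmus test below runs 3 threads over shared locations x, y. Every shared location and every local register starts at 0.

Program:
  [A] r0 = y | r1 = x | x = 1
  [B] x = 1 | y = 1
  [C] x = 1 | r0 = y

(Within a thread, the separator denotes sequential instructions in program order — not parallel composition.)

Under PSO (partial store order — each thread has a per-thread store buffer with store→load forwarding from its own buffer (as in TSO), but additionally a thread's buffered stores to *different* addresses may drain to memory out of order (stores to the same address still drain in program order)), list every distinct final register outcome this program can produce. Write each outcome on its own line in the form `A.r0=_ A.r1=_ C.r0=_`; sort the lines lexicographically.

outcome vector order: (A.r0,A.r1,C.r0)
|PSO outcomes| = 8

A.r0=0 A.r1=0 C.r0=0
A.r0=0 A.r1=0 C.r0=1
A.r0=0 A.r1=1 C.r0=0
A.r0=0 A.r1=1 C.r0=1
A.r0=1 A.r1=0 C.r0=0
A.r0=1 A.r1=0 C.r0=1
A.r0=1 A.r1=1 C.r0=0
A.r0=1 A.r1=1 C.r0=1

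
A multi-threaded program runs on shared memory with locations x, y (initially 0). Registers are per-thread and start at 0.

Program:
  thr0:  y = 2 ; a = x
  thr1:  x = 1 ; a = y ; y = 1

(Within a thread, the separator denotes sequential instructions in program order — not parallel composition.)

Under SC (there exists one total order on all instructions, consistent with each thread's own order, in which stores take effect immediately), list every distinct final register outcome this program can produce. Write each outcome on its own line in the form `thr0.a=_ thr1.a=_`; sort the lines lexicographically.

thr0.a=0 thr1.a=2
thr0.a=1 thr1.a=0
thr0.a=1 thr1.a=2

outcome vector order: (thr0.a,thr1.a)
|SC outcomes| = 3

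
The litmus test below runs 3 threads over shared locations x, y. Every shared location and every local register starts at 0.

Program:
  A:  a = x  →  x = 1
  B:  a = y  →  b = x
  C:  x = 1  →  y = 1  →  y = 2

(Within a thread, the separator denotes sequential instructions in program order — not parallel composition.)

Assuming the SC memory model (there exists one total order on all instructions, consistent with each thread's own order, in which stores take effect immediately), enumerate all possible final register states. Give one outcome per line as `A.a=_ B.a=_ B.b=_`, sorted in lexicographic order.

outcome vector order: (A.a,B.a,B.b)
|SC outcomes| = 8

A.a=0 B.a=0 B.b=0
A.a=0 B.a=0 B.b=1
A.a=0 B.a=1 B.b=1
A.a=0 B.a=2 B.b=1
A.a=1 B.a=0 B.b=0
A.a=1 B.a=0 B.b=1
A.a=1 B.a=1 B.b=1
A.a=1 B.a=2 B.b=1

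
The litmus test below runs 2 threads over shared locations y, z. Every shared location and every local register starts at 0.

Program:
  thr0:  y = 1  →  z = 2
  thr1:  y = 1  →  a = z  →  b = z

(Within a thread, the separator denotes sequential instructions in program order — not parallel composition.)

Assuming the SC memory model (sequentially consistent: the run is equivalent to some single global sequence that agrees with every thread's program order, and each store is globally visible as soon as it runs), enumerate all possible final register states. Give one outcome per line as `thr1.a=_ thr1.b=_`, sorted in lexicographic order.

outcome vector order: (thr1.a,thr1.b)
|SC outcomes| = 3

thr1.a=0 thr1.b=0
thr1.a=0 thr1.b=2
thr1.a=2 thr1.b=2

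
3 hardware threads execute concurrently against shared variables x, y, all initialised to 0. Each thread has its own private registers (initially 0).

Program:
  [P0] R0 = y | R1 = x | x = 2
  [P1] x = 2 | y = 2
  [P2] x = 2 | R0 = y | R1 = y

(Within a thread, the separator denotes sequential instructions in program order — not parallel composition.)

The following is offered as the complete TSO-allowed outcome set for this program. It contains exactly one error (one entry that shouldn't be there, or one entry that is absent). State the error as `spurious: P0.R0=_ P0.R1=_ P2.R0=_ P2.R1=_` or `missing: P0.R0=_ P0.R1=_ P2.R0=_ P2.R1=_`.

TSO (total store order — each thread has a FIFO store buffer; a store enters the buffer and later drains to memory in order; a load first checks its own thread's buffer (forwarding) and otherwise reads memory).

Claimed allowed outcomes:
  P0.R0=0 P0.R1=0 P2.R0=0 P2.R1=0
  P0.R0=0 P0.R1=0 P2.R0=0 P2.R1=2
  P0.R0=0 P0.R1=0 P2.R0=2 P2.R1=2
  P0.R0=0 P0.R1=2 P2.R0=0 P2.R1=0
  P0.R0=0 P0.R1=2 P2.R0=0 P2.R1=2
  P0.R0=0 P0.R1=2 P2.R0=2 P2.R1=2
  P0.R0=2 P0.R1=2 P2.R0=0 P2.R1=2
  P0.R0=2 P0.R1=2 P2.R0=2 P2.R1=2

outcome vector order: (P0.R0,P0.R1,P2.R0,P2.R1)
[TSO] allowed = {0000 0002 0022 0200 0202 0222 2200 2202 2222}
TSO∖claimed = {2200}

missing: P0.R0=2 P0.R1=2 P2.R0=0 P2.R1=0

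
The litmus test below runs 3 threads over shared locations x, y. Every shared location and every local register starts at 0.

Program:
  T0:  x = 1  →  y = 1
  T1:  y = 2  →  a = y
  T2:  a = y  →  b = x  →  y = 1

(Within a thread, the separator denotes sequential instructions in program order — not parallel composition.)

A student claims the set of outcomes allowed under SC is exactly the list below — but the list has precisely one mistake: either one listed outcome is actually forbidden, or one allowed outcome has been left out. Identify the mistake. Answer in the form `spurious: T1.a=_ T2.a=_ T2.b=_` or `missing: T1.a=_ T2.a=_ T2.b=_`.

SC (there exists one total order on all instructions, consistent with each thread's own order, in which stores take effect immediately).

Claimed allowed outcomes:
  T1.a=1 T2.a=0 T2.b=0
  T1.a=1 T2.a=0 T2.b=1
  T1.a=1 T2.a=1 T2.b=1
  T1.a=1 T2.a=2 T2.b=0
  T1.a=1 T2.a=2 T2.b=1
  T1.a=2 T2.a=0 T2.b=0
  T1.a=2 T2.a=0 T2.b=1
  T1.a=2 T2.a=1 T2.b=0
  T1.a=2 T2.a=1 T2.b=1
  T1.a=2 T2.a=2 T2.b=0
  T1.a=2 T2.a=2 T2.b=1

spurious: T1.a=2 T2.a=1 T2.b=0

outcome vector order: (T1.a,T2.a,T2.b)
SC (10): (1,0,0); (1,0,1); (1,1,1); (1,2,0); (1,2,1); (2,0,0); (2,0,1); (2,1,1); (2,2,0); (2,2,1)
claimed∖SC = {(2,1,0)}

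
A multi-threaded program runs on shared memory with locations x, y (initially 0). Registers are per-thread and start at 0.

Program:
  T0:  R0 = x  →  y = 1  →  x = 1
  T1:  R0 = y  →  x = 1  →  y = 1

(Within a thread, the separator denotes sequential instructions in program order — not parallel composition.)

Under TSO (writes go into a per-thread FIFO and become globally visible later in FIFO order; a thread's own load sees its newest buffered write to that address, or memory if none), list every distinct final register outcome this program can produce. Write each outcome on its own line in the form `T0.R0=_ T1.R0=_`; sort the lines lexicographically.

outcome vector order: (T0.R0,T1.R0)
|TSO outcomes| = 3

T0.R0=0 T1.R0=0
T0.R0=0 T1.R0=1
T0.R0=1 T1.R0=0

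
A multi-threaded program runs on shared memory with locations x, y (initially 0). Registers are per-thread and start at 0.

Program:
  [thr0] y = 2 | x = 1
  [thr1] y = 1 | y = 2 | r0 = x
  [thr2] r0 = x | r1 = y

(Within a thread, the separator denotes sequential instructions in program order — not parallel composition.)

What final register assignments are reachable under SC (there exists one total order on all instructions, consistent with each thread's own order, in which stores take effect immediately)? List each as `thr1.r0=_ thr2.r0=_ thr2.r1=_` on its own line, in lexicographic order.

thr1.r0=0 thr2.r0=0 thr2.r1=0
thr1.r0=0 thr2.r0=0 thr2.r1=1
thr1.r0=0 thr2.r0=0 thr2.r1=2
thr1.r0=0 thr2.r0=1 thr2.r1=2
thr1.r0=1 thr2.r0=0 thr2.r1=0
thr1.r0=1 thr2.r0=0 thr2.r1=1
thr1.r0=1 thr2.r0=0 thr2.r1=2
thr1.r0=1 thr2.r0=1 thr2.r1=1
thr1.r0=1 thr2.r0=1 thr2.r1=2

outcome vector order: (thr1.r0,thr2.r0,thr2.r1)
|SC outcomes| = 9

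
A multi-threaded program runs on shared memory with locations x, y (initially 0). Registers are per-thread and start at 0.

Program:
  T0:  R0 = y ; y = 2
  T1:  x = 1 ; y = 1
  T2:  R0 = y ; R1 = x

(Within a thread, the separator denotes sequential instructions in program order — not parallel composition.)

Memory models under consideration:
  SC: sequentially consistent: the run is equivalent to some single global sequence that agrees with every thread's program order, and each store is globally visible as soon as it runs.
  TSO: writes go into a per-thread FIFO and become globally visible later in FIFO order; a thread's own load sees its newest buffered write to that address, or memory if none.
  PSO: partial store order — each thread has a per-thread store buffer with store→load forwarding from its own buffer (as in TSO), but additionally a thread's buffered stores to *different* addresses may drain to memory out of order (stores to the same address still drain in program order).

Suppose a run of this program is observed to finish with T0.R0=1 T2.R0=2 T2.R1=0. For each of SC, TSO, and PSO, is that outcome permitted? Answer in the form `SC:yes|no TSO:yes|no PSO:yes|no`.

outcome vector order: (T0.R0,T2.R0,T2.R1)
under SC → (0,0,0) (0,0,1) (0,1,1) (0,2,0) (0,2,1) (1,0,0) (1,0,1) (1,1,1) (1,2,1)
under TSO → (0,0,0) (0,0,1) (0,1,1) (0,2,0) (0,2,1) (1,0,0) (1,0,1) (1,1,1) (1,2,1)
under PSO → (0,0,0) (0,0,1) (0,1,0) (0,1,1) (0,2,0) (0,2,1) (1,0,0) (1,0,1) (1,1,0) (1,1,1) (1,2,0) (1,2,1)
target (1,2,0) ∈ {PSO}

SC:no TSO:no PSO:yes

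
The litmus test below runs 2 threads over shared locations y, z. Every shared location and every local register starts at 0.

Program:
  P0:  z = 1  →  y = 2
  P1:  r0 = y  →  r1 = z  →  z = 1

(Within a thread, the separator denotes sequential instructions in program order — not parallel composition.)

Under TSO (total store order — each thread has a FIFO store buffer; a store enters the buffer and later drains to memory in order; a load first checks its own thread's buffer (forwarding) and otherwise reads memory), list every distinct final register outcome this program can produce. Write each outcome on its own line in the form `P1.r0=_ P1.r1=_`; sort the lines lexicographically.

P1.r0=0 P1.r1=0
P1.r0=0 P1.r1=1
P1.r0=2 P1.r1=1

outcome vector order: (P1.r0,P1.r1)
|TSO outcomes| = 3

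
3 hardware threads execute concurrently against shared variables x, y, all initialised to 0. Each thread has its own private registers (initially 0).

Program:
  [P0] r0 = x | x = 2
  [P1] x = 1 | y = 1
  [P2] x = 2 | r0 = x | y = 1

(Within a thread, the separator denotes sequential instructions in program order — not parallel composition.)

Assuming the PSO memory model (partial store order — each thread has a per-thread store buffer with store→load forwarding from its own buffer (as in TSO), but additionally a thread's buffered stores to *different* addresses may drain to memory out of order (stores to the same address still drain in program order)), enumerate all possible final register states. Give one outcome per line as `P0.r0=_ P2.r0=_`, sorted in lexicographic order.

outcome vector order: (P0.r0,P2.r0)
|PSO outcomes| = 6

P0.r0=0 P2.r0=1
P0.r0=0 P2.r0=2
P0.r0=1 P2.r0=1
P0.r0=1 P2.r0=2
P0.r0=2 P2.r0=1
P0.r0=2 P2.r0=2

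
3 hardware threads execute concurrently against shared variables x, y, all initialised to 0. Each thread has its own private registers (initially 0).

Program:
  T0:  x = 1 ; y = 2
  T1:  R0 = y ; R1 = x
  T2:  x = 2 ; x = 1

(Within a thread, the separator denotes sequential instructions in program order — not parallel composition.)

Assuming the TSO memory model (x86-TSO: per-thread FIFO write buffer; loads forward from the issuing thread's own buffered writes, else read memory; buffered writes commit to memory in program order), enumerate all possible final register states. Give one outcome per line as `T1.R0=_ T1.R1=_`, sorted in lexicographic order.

T1.R0=0 T1.R1=0
T1.R0=0 T1.R1=1
T1.R0=0 T1.R1=2
T1.R0=2 T1.R1=1
T1.R0=2 T1.R1=2

outcome vector order: (T1.R0,T1.R1)
|TSO outcomes| = 5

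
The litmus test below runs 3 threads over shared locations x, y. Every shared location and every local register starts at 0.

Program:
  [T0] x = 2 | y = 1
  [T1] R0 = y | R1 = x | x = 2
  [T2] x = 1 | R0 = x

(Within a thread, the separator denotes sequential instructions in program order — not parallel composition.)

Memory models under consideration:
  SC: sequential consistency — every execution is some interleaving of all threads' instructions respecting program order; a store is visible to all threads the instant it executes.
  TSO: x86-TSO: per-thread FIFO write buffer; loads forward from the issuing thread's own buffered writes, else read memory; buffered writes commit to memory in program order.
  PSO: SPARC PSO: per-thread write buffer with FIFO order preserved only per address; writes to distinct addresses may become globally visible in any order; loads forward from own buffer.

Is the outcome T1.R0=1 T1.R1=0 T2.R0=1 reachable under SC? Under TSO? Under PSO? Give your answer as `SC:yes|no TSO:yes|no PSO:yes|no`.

outcome vector order: (T1.R0,T1.R1,T2.R0)
SC: 10 outcomes — {0/0/1, 0/0/2, 0/1/1, 0/1/2, 0/2/1, 0/2/2, 1/1/1, 1/1/2, 1/2/1, 1/2/2}
TSO: 10 outcomes — {0/0/1, 0/0/2, 0/1/1, 0/1/2, 0/2/1, 0/2/2, 1/1/1, 1/1/2, 1/2/1, 1/2/2}
PSO: 12 outcomes — {0/0/1, 0/0/2, 0/1/1, 0/1/2, 0/2/1, 0/2/2, 1/0/1, 1/0/2, 1/1/1, 1/1/2, 1/2/1, 1/2/2}
target 1/0/1 ∈ {PSO}

SC:no TSO:no PSO:yes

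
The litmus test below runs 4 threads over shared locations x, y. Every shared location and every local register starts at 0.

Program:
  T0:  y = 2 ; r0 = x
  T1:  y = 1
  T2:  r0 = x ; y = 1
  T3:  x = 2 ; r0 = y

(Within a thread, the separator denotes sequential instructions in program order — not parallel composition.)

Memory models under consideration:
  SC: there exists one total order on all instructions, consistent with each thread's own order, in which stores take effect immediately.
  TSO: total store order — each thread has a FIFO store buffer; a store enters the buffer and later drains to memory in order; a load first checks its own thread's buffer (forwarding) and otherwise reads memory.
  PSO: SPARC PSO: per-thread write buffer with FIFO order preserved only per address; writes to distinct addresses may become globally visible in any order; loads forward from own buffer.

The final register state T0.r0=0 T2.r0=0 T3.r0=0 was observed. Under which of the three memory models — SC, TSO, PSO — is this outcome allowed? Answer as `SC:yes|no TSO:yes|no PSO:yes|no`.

SC:no TSO:yes PSO:yes

outcome vector order: (T0.r0,T2.r0,T3.r0)
[SC] allowed = {(0,0,1); (0,0,2); (0,2,1); (0,2,2); (2,0,0); (2,0,1); (2,0,2); (2,2,0); (2,2,1); (2,2,2)}
[TSO] allowed = {(0,0,0); (0,0,1); (0,0,2); (0,2,0); (0,2,1); (0,2,2); (2,0,0); (2,0,1); (2,0,2); (2,2,0); (2,2,1); (2,2,2)}
[PSO] allowed = {(0,0,0); (0,0,1); (0,0,2); (0,2,0); (0,2,1); (0,2,2); (2,0,0); (2,0,1); (2,0,2); (2,2,0); (2,2,1); (2,2,2)}
target (0,0,0) ∈ {TSO,PSO}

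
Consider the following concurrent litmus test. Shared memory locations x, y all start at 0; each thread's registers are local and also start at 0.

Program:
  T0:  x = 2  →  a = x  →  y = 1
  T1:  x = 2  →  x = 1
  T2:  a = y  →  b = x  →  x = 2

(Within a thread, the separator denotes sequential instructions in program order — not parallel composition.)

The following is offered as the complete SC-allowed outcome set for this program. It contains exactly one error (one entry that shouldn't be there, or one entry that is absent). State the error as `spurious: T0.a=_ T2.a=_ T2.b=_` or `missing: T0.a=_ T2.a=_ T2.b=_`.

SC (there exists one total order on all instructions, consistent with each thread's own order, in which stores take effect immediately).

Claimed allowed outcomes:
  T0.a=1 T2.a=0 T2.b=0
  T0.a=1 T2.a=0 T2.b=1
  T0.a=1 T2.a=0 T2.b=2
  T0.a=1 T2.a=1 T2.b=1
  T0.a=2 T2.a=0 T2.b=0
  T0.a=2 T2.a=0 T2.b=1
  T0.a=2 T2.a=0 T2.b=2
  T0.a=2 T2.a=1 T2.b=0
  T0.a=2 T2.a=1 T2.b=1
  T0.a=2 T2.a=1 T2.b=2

spurious: T0.a=2 T2.a=1 T2.b=0

outcome vector order: (T0.a,T2.a,T2.b)
SC: 9 outcomes — {100, 101, 102, 111, 200, 201, 202, 211, 212}
claimed∖SC = {210}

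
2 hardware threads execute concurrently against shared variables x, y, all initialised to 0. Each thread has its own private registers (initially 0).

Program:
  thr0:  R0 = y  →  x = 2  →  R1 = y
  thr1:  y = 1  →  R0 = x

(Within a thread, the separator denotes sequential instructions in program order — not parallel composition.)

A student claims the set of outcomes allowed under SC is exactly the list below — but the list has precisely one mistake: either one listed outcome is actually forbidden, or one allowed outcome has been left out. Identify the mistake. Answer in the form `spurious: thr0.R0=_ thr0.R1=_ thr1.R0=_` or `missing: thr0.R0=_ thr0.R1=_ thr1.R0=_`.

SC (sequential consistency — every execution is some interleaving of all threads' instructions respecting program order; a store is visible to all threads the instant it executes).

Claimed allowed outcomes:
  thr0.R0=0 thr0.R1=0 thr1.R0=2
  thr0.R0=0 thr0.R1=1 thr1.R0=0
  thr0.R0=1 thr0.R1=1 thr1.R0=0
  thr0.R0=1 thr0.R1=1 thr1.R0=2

missing: thr0.R0=0 thr0.R1=1 thr1.R0=2

outcome vector order: (thr0.R0,thr0.R1,thr1.R0)
SC (5): (0,0,2); (0,1,0); (0,1,2); (1,1,0); (1,1,2)
SC∖claimed = {(0,1,2)}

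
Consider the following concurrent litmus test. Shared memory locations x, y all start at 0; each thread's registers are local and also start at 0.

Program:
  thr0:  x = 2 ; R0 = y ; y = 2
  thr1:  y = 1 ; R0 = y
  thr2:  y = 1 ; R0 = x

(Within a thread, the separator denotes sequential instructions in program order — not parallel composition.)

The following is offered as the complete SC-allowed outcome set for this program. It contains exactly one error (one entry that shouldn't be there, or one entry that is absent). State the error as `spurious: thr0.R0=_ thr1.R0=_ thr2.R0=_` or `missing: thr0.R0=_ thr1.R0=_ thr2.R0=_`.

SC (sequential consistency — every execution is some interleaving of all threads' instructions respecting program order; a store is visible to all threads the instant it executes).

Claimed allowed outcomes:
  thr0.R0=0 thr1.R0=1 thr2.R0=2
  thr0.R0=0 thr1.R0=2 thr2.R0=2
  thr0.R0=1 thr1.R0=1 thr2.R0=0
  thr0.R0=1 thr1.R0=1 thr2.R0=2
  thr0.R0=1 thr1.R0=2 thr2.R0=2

outcome vector order: (thr0.R0,thr1.R0,thr2.R0)
SC (6): 012, 022, 110, 112, 120, 122
SC∖claimed = {120}

missing: thr0.R0=1 thr1.R0=2 thr2.R0=0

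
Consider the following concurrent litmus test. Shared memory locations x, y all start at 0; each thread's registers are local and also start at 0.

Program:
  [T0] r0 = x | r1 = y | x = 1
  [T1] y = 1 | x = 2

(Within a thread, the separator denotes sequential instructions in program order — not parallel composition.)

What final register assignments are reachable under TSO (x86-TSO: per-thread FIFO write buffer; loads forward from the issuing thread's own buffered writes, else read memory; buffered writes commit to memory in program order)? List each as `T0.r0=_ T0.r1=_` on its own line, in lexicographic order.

outcome vector order: (T0.r0,T0.r1)
|TSO outcomes| = 3

T0.r0=0 T0.r1=0
T0.r0=0 T0.r1=1
T0.r0=2 T0.r1=1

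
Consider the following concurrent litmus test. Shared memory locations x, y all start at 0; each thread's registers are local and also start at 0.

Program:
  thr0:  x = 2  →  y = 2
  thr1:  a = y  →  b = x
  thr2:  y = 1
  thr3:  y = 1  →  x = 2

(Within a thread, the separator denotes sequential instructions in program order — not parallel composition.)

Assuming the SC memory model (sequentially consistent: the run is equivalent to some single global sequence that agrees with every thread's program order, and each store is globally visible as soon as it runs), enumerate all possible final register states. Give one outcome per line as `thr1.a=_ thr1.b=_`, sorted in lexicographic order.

thr1.a=0 thr1.b=0
thr1.a=0 thr1.b=2
thr1.a=1 thr1.b=0
thr1.a=1 thr1.b=2
thr1.a=2 thr1.b=2

outcome vector order: (thr1.a,thr1.b)
|SC outcomes| = 5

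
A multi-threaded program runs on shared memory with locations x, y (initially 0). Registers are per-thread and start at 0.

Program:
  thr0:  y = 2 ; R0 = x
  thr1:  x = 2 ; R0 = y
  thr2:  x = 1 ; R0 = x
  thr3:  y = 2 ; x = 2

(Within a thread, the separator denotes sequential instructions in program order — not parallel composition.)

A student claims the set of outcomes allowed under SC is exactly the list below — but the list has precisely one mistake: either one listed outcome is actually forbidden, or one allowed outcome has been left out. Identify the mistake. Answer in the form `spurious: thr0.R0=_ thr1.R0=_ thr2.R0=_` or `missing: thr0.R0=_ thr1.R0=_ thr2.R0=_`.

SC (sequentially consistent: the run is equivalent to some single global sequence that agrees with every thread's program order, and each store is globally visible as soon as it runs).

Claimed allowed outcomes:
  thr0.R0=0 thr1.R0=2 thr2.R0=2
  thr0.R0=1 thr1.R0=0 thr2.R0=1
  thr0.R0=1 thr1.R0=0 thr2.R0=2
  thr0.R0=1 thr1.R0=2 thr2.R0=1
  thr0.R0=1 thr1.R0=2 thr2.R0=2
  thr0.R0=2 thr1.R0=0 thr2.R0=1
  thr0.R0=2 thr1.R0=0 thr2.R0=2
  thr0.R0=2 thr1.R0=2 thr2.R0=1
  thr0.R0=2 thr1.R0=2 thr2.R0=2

outcome vector order: (thr0.R0,thr1.R0,thr2.R0)
SC (10): (0,2,1); (0,2,2); (1,0,1); (1,0,2); (1,2,1); (1,2,2); (2,0,1); (2,0,2); (2,2,1); (2,2,2)
SC∖claimed = {(0,2,1)}

missing: thr0.R0=0 thr1.R0=2 thr2.R0=1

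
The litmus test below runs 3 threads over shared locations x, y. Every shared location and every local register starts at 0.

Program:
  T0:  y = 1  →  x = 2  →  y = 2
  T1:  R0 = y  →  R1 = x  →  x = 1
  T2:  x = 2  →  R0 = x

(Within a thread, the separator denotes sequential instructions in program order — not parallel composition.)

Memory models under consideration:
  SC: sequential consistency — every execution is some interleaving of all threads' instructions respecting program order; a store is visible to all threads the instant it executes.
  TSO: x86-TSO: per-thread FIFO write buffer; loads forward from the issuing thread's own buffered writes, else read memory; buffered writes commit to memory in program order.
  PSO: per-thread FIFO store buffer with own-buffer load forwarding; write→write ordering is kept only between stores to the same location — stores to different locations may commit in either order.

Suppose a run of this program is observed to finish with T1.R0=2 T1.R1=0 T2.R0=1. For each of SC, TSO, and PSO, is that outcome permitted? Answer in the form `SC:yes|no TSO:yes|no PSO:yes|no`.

SC:no TSO:no PSO:yes

outcome vector order: (T1.R0,T1.R1,T2.R0)
SC (10): (0,0,1); (0,0,2); (0,2,1); (0,2,2); (1,0,1); (1,0,2); (1,2,1); (1,2,2); (2,2,1); (2,2,2)
TSO (10): (0,0,1); (0,0,2); (0,2,1); (0,2,2); (1,0,1); (1,0,2); (1,2,1); (1,2,2); (2,2,1); (2,2,2)
PSO (12): (0,0,1); (0,0,2); (0,2,1); (0,2,2); (1,0,1); (1,0,2); (1,2,1); (1,2,2); (2,0,1); (2,0,2); (2,2,1); (2,2,2)
target (2,0,1) ∈ {PSO}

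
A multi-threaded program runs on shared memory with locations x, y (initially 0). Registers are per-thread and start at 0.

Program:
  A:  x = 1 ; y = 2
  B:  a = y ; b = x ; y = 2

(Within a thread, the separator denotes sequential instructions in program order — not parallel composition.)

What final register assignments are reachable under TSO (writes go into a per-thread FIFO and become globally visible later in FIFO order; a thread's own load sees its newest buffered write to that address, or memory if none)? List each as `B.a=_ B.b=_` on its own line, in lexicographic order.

B.a=0 B.b=0
B.a=0 B.b=1
B.a=2 B.b=1

outcome vector order: (B.a,B.b)
|TSO outcomes| = 3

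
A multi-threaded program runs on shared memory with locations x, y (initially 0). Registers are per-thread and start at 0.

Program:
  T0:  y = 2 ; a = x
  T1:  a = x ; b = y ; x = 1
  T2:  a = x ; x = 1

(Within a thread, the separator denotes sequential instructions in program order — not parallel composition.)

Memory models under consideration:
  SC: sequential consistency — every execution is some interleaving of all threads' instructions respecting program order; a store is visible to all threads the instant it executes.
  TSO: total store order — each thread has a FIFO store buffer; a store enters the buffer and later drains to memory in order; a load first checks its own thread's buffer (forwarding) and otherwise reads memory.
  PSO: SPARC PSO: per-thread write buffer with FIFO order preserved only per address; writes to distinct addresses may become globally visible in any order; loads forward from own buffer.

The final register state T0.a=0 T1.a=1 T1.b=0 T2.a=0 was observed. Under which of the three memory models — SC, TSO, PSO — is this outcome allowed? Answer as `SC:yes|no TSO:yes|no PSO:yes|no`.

outcome vector order: (T0.a,T1.a,T1.b,T2.a)
under SC → <0 0 0 0>; <0 0 0 1>; <0 0 2 0>; <0 0 2 1>; <0 1 2 0>; <1 0 0 0>; <1 0 0 1>; <1 0 2 0>; <1 0 2 1>; <1 1 0 0>; <1 1 2 0>
under TSO → <0 0 0 0>; <0 0 0 1>; <0 0 2 0>; <0 0 2 1>; <0 1 0 0>; <0 1 2 0>; <1 0 0 0>; <1 0 0 1>; <1 0 2 0>; <1 0 2 1>; <1 1 0 0>; <1 1 2 0>
under PSO → <0 0 0 0>; <0 0 0 1>; <0 0 2 0>; <0 0 2 1>; <0 1 0 0>; <0 1 2 0>; <1 0 0 0>; <1 0 0 1>; <1 0 2 0>; <1 0 2 1>; <1 1 0 0>; <1 1 2 0>
target <0 1 0 0> ∈ {TSO,PSO}

SC:no TSO:yes PSO:yes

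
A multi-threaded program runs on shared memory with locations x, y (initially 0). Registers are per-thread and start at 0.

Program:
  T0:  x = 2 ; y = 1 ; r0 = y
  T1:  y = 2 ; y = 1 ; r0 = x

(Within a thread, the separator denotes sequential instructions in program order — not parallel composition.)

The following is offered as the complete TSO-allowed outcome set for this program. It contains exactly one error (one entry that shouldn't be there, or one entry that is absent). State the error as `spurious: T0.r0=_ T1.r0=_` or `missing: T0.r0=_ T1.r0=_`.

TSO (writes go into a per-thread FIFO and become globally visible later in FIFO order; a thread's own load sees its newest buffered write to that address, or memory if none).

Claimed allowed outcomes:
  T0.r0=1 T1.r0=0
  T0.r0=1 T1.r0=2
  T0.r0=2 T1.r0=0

outcome vector order: (T0.r0,T1.r0)
TSO: 4 outcomes — {10, 12, 20, 22}
TSO∖claimed = {22}

missing: T0.r0=2 T1.r0=2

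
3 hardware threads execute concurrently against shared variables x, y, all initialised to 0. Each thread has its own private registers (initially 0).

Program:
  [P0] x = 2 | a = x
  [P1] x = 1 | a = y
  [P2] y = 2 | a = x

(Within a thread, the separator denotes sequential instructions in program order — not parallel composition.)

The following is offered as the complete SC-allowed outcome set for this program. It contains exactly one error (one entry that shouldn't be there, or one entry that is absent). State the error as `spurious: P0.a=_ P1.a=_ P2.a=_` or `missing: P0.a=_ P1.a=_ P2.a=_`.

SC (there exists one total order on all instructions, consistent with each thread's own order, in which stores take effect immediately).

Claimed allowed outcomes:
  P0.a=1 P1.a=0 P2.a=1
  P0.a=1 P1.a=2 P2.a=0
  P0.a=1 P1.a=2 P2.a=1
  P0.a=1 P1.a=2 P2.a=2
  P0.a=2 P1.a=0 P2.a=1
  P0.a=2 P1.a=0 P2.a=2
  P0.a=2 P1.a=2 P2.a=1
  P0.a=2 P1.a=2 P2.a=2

missing: P0.a=2 P1.a=2 P2.a=0

outcome vector order: (P0.a,P1.a,P2.a)
SC (9): 1/0/1; 1/2/0; 1/2/1; 1/2/2; 2/0/1; 2/0/2; 2/2/0; 2/2/1; 2/2/2
SC∖claimed = {2/2/0}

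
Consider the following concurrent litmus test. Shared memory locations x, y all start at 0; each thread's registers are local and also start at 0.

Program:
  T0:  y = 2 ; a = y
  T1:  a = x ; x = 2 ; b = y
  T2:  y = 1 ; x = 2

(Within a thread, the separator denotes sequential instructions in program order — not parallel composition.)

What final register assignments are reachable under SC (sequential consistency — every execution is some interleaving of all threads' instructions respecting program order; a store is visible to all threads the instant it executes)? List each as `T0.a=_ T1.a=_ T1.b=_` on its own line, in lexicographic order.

outcome vector order: (T0.a,T1.a,T1.b)
|SC outcomes| = 9

T0.a=1 T1.a=0 T1.b=0
T0.a=1 T1.a=0 T1.b=1
T0.a=1 T1.a=0 T1.b=2
T0.a=1 T1.a=2 T1.b=1
T0.a=2 T1.a=0 T1.b=0
T0.a=2 T1.a=0 T1.b=1
T0.a=2 T1.a=0 T1.b=2
T0.a=2 T1.a=2 T1.b=1
T0.a=2 T1.a=2 T1.b=2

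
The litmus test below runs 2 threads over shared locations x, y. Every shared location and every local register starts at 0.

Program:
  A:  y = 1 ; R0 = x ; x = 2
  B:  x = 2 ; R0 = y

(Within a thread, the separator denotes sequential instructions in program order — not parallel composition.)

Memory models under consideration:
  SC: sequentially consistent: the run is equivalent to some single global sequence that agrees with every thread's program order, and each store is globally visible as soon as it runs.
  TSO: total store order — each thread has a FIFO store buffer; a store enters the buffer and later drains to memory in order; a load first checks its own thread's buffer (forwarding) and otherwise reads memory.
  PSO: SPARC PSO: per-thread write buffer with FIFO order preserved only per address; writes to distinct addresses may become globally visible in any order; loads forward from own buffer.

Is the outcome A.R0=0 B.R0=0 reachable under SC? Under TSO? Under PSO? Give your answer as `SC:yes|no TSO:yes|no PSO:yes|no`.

outcome vector order: (A.R0,B.R0)
under SC → 0/1; 2/0; 2/1
under TSO → 0/0; 0/1; 2/0; 2/1
under PSO → 0/0; 0/1; 2/0; 2/1
target 0/0 ∈ {TSO,PSO}

SC:no TSO:yes PSO:yes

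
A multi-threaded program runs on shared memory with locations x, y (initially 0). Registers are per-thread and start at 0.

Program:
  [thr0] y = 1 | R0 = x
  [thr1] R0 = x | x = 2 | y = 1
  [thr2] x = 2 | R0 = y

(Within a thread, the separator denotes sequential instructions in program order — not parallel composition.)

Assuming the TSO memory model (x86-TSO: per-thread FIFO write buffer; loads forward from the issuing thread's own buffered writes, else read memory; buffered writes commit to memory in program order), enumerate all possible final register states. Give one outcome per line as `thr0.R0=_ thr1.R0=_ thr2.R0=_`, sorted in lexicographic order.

outcome vector order: (thr0.R0,thr1.R0,thr2.R0)
|TSO outcomes| = 8

thr0.R0=0 thr1.R0=0 thr2.R0=0
thr0.R0=0 thr1.R0=0 thr2.R0=1
thr0.R0=0 thr1.R0=2 thr2.R0=0
thr0.R0=0 thr1.R0=2 thr2.R0=1
thr0.R0=2 thr1.R0=0 thr2.R0=0
thr0.R0=2 thr1.R0=0 thr2.R0=1
thr0.R0=2 thr1.R0=2 thr2.R0=0
thr0.R0=2 thr1.R0=2 thr2.R0=1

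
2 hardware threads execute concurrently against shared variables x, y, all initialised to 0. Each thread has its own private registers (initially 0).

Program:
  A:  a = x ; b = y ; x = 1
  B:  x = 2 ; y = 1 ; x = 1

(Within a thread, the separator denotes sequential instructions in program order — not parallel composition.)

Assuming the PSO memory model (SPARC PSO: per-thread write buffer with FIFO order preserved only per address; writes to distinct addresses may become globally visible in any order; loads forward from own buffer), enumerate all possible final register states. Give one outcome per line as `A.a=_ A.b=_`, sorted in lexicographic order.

A.a=0 A.b=0
A.a=0 A.b=1
A.a=1 A.b=0
A.a=1 A.b=1
A.a=2 A.b=0
A.a=2 A.b=1

outcome vector order: (A.a,A.b)
|PSO outcomes| = 6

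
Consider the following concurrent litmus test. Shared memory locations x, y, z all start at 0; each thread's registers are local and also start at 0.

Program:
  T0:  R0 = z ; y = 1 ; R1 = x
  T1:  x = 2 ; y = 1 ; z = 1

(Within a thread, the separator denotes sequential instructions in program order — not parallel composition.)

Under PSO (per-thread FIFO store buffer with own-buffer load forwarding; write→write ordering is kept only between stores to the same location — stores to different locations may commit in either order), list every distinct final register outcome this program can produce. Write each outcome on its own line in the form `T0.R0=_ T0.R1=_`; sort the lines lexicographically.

T0.R0=0 T0.R1=0
T0.R0=0 T0.R1=2
T0.R0=1 T0.R1=0
T0.R0=1 T0.R1=2

outcome vector order: (T0.R0,T0.R1)
|PSO outcomes| = 4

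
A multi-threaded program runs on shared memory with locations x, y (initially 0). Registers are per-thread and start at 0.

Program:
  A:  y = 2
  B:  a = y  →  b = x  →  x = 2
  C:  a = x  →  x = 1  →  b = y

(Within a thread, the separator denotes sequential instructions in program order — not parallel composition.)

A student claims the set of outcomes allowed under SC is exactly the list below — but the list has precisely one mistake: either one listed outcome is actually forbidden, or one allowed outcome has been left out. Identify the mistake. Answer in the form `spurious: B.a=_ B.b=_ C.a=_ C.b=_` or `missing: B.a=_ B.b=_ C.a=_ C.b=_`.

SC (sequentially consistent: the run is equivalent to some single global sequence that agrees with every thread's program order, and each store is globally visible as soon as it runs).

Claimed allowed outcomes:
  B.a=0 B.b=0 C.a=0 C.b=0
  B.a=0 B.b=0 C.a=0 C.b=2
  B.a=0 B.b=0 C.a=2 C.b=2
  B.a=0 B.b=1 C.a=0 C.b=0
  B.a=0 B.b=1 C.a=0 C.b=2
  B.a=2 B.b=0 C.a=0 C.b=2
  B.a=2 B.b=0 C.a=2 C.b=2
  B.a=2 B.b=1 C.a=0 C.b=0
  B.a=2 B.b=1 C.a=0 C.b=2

outcome vector order: (B.a,B.b,C.a,C.b)
SC: 10 outcomes — {0/0/0/0; 0/0/0/2; 0/0/2/0; 0/0/2/2; 0/1/0/0; 0/1/0/2; 2/0/0/2; 2/0/2/2; 2/1/0/0; 2/1/0/2}
SC∖claimed = {0/0/2/0}

missing: B.a=0 B.b=0 C.a=2 C.b=0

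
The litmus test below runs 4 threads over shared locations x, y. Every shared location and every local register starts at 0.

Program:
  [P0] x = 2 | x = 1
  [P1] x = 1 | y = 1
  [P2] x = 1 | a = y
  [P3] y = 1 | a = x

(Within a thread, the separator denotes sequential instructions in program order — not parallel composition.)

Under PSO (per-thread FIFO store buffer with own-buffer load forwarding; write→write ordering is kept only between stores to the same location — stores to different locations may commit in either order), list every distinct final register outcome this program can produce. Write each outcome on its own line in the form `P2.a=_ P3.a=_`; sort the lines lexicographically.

outcome vector order: (P2.a,P3.a)
|PSO outcomes| = 6

P2.a=0 P3.a=0
P2.a=0 P3.a=1
P2.a=0 P3.a=2
P2.a=1 P3.a=0
P2.a=1 P3.a=1
P2.a=1 P3.a=2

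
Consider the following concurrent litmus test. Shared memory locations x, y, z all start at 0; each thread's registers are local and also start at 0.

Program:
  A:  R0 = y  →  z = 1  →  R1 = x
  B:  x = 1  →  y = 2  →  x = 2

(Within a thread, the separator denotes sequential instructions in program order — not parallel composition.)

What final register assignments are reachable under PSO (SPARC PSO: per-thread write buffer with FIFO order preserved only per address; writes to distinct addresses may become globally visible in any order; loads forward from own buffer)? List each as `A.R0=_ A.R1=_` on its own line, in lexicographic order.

A.R0=0 A.R1=0
A.R0=0 A.R1=1
A.R0=0 A.R1=2
A.R0=2 A.R1=0
A.R0=2 A.R1=1
A.R0=2 A.R1=2

outcome vector order: (A.R0,A.R1)
|PSO outcomes| = 6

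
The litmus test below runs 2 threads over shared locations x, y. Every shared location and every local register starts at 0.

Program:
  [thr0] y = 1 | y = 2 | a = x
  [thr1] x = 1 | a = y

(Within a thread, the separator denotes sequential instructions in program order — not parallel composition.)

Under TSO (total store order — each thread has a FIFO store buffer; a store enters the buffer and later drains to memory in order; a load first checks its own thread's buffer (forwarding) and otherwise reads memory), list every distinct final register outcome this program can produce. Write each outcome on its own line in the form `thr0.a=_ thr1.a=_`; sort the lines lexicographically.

thr0.a=0 thr1.a=0
thr0.a=0 thr1.a=1
thr0.a=0 thr1.a=2
thr0.a=1 thr1.a=0
thr0.a=1 thr1.a=1
thr0.a=1 thr1.a=2

outcome vector order: (thr0.a,thr1.a)
|TSO outcomes| = 6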